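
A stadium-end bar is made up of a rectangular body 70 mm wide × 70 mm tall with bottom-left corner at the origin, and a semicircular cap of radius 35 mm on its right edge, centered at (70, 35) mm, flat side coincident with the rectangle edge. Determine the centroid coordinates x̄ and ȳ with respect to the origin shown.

rectangular body: A = 70 × 70 = 4900.00, centroid at (35.00, 35.00).
semicircular end: A = ½π·35² = 1924.23, centroid at (84.85, 35.00).
ΣA = 6824.23 mm²
ΣAx̄ = (4900.00)(35.00) + (1924.23)(84.85) = 334779.12 mm³
ΣAȳ = (4900.00)(35.00) + (1924.23)(35.00) = 238847.89 mm³
x̄ = 334779.12 / 6824.23 = 49.06 mm
ȳ = 238847.89 / 6824.23 = 35.00 mm

x̄ = 49.06 mm, ȳ = 35.00 mm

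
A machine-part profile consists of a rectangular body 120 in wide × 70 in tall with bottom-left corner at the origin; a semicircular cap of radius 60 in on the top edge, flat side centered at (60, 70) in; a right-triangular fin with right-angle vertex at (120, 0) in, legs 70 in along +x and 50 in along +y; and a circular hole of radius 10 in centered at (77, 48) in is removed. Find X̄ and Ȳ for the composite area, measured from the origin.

X̄ = 69.07 in, Ȳ = 54.74 in

Part | A | x̄ᵢ | ȳᵢ | A·x̄ᵢ | A·ȳᵢ
rectangular body | 8400.00 | 60.00 | 35.00 | 504000.00 | 294000.00
semicircular top | 5654.87 | 60.00 | 95.46 | 339292.01 | 539840.67
triangular fin | 1750.00 | 143.33 | 16.67 | 250833.33 | 29166.67
hole | -314.16 | 77.00 | 48.00 | -24190.26 | -15079.64
Σ | 15490.71 |  |  | 1069935.08 | 847927.70
X̄ = 1069935.08 / 15490.71 = 69.07 in
Ȳ = 847927.70 / 15490.71 = 54.74 in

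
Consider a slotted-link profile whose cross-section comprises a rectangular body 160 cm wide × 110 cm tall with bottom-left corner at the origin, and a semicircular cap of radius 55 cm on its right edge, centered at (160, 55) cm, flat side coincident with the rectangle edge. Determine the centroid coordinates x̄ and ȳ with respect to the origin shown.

x̄ = 101.97 cm, ȳ = 55.00 cm

rectangular body: A = 160 × 110 = 17600.00, centroid at (80.00, 55.00).
semicircular end: A = ½π·55² = 4751.66, centroid at (183.34, 55.00).
ΣA = 22351.66 cm², ΣAx̄ = 2279182.09 cm³, ΣAȳ = 1229341.24 cm³.
x̄ = 2279182.09/22351.66 = 101.97 cm; ȳ = 1229341.24/22351.66 = 55.00 cm.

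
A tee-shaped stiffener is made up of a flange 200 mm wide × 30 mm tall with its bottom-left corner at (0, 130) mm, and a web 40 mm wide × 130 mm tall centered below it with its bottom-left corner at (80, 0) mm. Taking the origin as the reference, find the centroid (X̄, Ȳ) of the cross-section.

web: A = 40 × 130 = 5200.00, centroid at (100.00, 65.00).
flange: A = 200 × 30 = 6000.00, centroid at (100.00, 145.00).
ΣA = 11200.00 mm², ΣAX̄ = 1120000.00 mm³, ΣAȲ = 1208000.00 mm³.
X̄ = 1120000.00/11200.00 = 100.00 mm; Ȳ = 1208000.00/11200.00 = 107.86 mm.

X̄ = 100.00 mm, Ȳ = 107.86 mm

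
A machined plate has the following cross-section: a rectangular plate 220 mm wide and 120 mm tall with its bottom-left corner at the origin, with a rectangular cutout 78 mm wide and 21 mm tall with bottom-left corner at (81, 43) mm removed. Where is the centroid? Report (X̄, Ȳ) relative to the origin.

Part | A | x̄ᵢ | ȳᵢ | A·x̄ᵢ | A·ȳᵢ
plate | 26400.00 | 110.00 | 60.00 | 2904000.00 | 1584000.00
hole | -1638.00 | 120.00 | 53.50 | -196560.00 | -87633.00
Σ | 24762.00 |  |  | 2707440.00 | 1496367.00
X̄ = 2707440.00 / 24762.00 = 109.34 mm
Ȳ = 1496367.00 / 24762.00 = 60.43 mm

X̄ = 109.34 mm, Ȳ = 60.43 mm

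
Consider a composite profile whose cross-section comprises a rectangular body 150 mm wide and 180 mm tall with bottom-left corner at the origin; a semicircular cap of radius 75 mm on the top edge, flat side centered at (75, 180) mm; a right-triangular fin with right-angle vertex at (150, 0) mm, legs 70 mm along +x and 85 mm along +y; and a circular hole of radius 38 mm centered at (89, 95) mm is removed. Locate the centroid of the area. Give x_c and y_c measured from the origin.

x_c = 81.68 mm, y_c = 115.39 mm

rectangular body: A = 150 × 180 = 27000.00, centroid at (75.00, 90.00).
semicircular top: A = ½π·75² = 8835.73, centroid at (75.00, 211.83).
triangular fin: A = ½·70·85 = 2975.00, centroid at (173.33, 28.33).
hole: A = −π·38² = -4536.46, centroid at (89.00, 95.00).
ΣA = 34274.27 mm², ΣAx_c = 2799601.45 mm³, ΣAy_c = 3955009.27 mm³.
x_c = 2799601.45/34274.27 = 81.68 mm; y_c = 3955009.27/34274.27 = 115.39 mm.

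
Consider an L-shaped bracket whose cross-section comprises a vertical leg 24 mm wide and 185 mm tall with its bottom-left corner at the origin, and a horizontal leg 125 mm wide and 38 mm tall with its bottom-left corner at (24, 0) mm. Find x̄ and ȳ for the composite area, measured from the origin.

x̄ = 50.51 mm, ȳ = 54.51 mm

vertical leg: A = 24 × 185 = 4440.00, centroid at (12.00, 92.50).
horizontal leg: A = 125 × 38 = 4750.00, centroid at (86.50, 19.00).
ΣA = 9190.00 mm², ΣAx̄ = 464155.00 mm³, ΣAȳ = 500950.00 mm³.
x̄ = 464155.00/9190.00 = 50.51 mm; ȳ = 500950.00/9190.00 = 54.51 mm.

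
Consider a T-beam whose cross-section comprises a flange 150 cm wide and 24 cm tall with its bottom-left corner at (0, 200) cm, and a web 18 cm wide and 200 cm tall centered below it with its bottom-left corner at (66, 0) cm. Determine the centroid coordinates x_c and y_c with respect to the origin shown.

web: A = 18 × 200 = 3600.00, centroid at (75.00, 100.00).
flange: A = 150 × 24 = 3600.00, centroid at (75.00, 212.00).
ΣA = 7200.00 cm²
ΣAx_c = (3600.00)(75.00) + (3600.00)(75.00) = 540000.00 cm³
ΣAy_c = (3600.00)(100.00) + (3600.00)(212.00) = 1123200.00 cm³
x_c = 540000.00 / 7200.00 = 75.00 cm
y_c = 1123200.00 / 7200.00 = 156.00 cm

x_c = 75.00 cm, y_c = 156.00 cm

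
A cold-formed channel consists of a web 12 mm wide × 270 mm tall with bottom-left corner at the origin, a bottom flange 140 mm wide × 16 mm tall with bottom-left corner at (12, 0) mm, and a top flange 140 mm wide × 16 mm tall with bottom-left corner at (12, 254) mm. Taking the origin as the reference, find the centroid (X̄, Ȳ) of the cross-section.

X̄ = 50.10 mm, Ȳ = 135.00 mm

web: A = 12 × 270 = 3240.00, centroid at (6.00, 135.00).
bottom flange: A = 140 × 16 = 2240.00, centroid at (82.00, 8.00).
top flange: A = 140 × 16 = 2240.00, centroid at (82.00, 262.00).
ΣA = 7720.00 mm², ΣAX̄ = 386800.00 mm³, ΣAȲ = 1042200.00 mm³.
X̄ = 386800.00/7720.00 = 50.10 mm; Ȳ = 1042200.00/7720.00 = 135.00 mm.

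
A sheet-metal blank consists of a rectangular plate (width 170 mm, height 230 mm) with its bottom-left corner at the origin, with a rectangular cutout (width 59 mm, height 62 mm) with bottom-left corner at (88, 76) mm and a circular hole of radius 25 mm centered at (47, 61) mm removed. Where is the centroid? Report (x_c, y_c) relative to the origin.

x_c = 83.68 mm, y_c = 119.04 mm

plate: A = 170 × 230 = 39100.00, centroid at (85.00, 115.00).
hole 1: A = −(59 × 62) = -3658.00, centroid at (117.50, 107.00).
hole 2: A = −π·25² = -1963.50, centroid at (47.00, 61.00).
ΣA = 33478.50 mm²
ΣAx_c = (39100.00)(85.00) + (-3658.00)(117.50) + (-1963.50)(47.00) = 2801400.72 mm³
ΣAy_c = (39100.00)(115.00) + (-3658.00)(107.00) + (-1963.50)(61.00) = 3985320.78 mm³
x_c = 2801400.72 / 33478.50 = 83.68 mm
y_c = 3985320.78 / 33478.50 = 119.04 mm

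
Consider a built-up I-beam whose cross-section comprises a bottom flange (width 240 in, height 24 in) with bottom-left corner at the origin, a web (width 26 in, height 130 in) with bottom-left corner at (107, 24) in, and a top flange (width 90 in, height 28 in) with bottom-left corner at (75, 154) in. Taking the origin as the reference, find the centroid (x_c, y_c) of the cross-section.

bottom flange: A = 240 × 24 = 5760.00, centroid at (120.00, 12.00).
web: A = 26 × 130 = 3380.00, centroid at (120.00, 89.00).
top flange: A = 90 × 28 = 2520.00, centroid at (120.00, 168.00).
ΣA = 11660.00 in²
ΣAx_c = (5760.00)(120.00) + (3380.00)(120.00) + (2520.00)(120.00) = 1399200.00 in³
ΣAy_c = (5760.00)(12.00) + (3380.00)(89.00) + (2520.00)(168.00) = 793300.00 in³
x_c = 1399200.00 / 11660.00 = 120.00 in
y_c = 793300.00 / 11660.00 = 68.04 in

x_c = 120.00 in, y_c = 68.04 in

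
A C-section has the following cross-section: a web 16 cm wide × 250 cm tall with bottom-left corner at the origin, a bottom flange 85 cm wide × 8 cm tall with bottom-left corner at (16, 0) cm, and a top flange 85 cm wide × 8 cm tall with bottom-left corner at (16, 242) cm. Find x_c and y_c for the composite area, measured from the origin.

x_c = 20.81 cm, y_c = 125.00 cm

Part | A | x̄ᵢ | ȳᵢ | A·x̄ᵢ | A·ȳᵢ
web | 4000.00 | 8.00 | 125.00 | 32000.00 | 500000.00
bottom flange | 680.00 | 58.50 | 4.00 | 39780.00 | 2720.00
top flange | 680.00 | 58.50 | 246.00 | 39780.00 | 167280.00
Σ | 5360.00 |  |  | 111560.00 | 670000.00
x_c = 111560.00 / 5360.00 = 20.81 cm
y_c = 670000.00 / 5360.00 = 125.00 cm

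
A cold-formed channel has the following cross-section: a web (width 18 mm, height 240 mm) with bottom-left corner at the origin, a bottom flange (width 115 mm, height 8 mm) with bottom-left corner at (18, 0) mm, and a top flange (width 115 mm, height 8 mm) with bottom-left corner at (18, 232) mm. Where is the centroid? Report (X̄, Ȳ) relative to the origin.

Part | A | x̄ᵢ | ȳᵢ | A·x̄ᵢ | A·ȳᵢ
web | 4320.00 | 9.00 | 120.00 | 38880.00 | 518400.00
bottom flange | 920.00 | 75.50 | 4.00 | 69460.00 | 3680.00
top flange | 920.00 | 75.50 | 236.00 | 69460.00 | 217120.00
Σ | 6160.00 |  |  | 177800.00 | 739200.00
X̄ = 177800.00 / 6160.00 = 28.86 mm
Ȳ = 739200.00 / 6160.00 = 120.00 mm

X̄ = 28.86 mm, Ȳ = 120.00 mm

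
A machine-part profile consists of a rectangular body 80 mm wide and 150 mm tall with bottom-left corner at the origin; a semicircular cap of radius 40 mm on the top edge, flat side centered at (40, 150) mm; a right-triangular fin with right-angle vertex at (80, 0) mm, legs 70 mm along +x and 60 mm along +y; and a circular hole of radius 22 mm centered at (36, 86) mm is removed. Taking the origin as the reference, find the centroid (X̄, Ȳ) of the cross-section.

rectangular body: A = 80 × 150 = 12000.00, centroid at (40.00, 75.00).
semicircular top: A = ½π·40² = 2513.27, centroid at (40.00, 166.98).
triangular fin: A = ½·70·60 = 2100.00, centroid at (103.33, 20.00).
hole: A = −π·22² = -1520.53, centroid at (36.00, 86.00).
ΣA = 15092.74 mm², ΣAX̄ = 742791.85 mm³, ΣAȲ = 1230892.13 mm³.
X̄ = 742791.85/15092.74 = 49.22 mm; Ȳ = 1230892.13/15092.74 = 81.56 mm.

X̄ = 49.22 mm, Ȳ = 81.56 mm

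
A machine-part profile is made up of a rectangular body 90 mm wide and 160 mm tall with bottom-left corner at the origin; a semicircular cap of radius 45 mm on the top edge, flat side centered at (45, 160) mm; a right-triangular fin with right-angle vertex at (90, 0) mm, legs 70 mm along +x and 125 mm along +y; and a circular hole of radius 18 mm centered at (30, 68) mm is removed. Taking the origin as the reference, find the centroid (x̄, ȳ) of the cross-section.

x̄ = 60.01 mm, ȳ = 87.63 mm

rectangular body: A = 90 × 160 = 14400.00, centroid at (45.00, 80.00).
semicircular top: A = ½π·45² = 3180.86, centroid at (45.00, 179.10).
triangular fin: A = ½·70·125 = 4375.00, centroid at (113.33, 41.67).
hole: A = −π·18² = -1017.88, centroid at (30.00, 68.00).
ΣA = 20937.99 mm²
ΣAx̄ = (14400.00)(45.00) + (3180.86)(45.00) + (4375.00)(113.33) + (-1017.88)(30.00) = 1256435.87 mm³
ΣAȳ = (14400.00)(80.00) + (3180.86)(179.10) + (4375.00)(41.67) + (-1017.88)(68.00) = 1834764.11 mm³
x̄ = 1256435.87 / 20937.99 = 60.01 mm
ȳ = 1834764.11 / 20937.99 = 87.63 mm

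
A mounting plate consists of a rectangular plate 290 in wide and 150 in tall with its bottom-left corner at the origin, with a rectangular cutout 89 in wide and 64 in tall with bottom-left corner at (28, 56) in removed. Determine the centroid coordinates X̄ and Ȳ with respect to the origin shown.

X̄ = 155.92 in, Ȳ = 73.04 in

Part | A | x̄ᵢ | ȳᵢ | A·x̄ᵢ | A·ȳᵢ
plate | 43500.00 | 145.00 | 75.00 | 6307500.00 | 3262500.00
hole | -5696.00 | 72.50 | 88.00 | -412960.00 | -501248.00
Σ | 37804.00 |  |  | 5894540.00 | 2761252.00
X̄ = 5894540.00 / 37804.00 = 155.92 in
Ȳ = 2761252.00 / 37804.00 = 73.04 in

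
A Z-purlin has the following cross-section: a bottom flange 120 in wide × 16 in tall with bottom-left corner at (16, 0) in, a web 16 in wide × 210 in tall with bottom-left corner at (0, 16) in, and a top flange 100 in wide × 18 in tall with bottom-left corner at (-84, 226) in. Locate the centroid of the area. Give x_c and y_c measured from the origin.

bottom flange: A = 120 × 16 = 1920.00, centroid at (76.00, 8.00).
web: A = 16 × 210 = 3360.00, centroid at (8.00, 121.00).
top flange: A = 100 × 18 = 1800.00, centroid at (-34.00, 235.00).
ΣA = 7080.00 in², ΣAx_c = 111600.00 in³, ΣAy_c = 844920.00 in³.
x_c = 111600.00/7080.00 = 15.76 in; y_c = 844920.00/7080.00 = 119.34 in.

x_c = 15.76 in, y_c = 119.34 in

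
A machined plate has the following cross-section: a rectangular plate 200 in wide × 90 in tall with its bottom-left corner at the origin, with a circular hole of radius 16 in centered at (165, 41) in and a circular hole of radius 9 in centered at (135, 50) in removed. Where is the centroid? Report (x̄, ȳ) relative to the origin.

plate: A = 200 × 90 = 18000.00, centroid at (100.00, 45.00).
hole 1: A = −π·16² = -804.25, centroid at (165.00, 41.00).
hole 2: A = −π·9² = -254.47, centroid at (135.00, 50.00).
ΣA = 16941.28 in², ΣAx̄ = 1632945.81 in³, ΣAȳ = 764302.39 in³.
x̄ = 1632945.81/16941.28 = 96.39 in; ȳ = 764302.39/16941.28 = 45.11 in.

x̄ = 96.39 in, ȳ = 45.11 in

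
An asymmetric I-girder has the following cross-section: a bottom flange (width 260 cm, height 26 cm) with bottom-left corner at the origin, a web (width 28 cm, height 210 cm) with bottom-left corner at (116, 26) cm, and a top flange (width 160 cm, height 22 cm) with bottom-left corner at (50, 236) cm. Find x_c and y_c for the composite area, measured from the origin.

x_c = 130.00 cm, y_c = 106.91 cm

bottom flange: A = 260 × 26 = 6760.00, centroid at (130.00, 13.00).
web: A = 28 × 210 = 5880.00, centroid at (130.00, 131.00).
top flange: A = 160 × 22 = 3520.00, centroid at (130.00, 247.00).
ΣA = 16160.00 cm², ΣAx_c = 2100800.00 cm³, ΣAy_c = 1727600.00 cm³.
x_c = 2100800.00/16160.00 = 130.00 cm; y_c = 1727600.00/16160.00 = 106.91 cm.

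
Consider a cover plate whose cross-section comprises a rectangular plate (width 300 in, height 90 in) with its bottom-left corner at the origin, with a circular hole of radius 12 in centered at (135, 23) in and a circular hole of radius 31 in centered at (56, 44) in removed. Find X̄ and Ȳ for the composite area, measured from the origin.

X̄ = 162.35 in, Ȳ = 45.55 in

plate: A = 300 × 90 = 27000.00, centroid at (150.00, 45.00).
hole 1: A = −π·12² = -452.39, centroid at (135.00, 23.00).
hole 2: A = −π·31² = -3019.07, centroid at (56.00, 44.00).
ΣA = 23528.54 in²
ΣAX̄ = (27000.00)(150.00) + (-452.39)(135.00) + (-3019.07)(56.00) = 3819859.49 in³
ΣAȲ = (27000.00)(45.00) + (-452.39)(23.00) + (-3019.07)(44.00) = 1071755.94 in³
X̄ = 3819859.49 / 23528.54 = 162.35 in
Ȳ = 1071755.94 / 23528.54 = 45.55 in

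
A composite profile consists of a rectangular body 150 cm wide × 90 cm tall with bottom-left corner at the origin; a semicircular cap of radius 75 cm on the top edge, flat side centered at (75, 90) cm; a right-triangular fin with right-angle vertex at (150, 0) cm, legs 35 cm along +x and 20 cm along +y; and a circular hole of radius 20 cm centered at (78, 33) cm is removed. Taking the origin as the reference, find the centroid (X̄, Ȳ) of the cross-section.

X̄ = 76.24 cm, Ȳ = 76.76 cm

rectangular body: A = 150 × 90 = 13500.00, centroid at (75.00, 45.00).
semicircular top: A = ½π·75² = 8835.73, centroid at (75.00, 121.83).
triangular fin: A = ½·35·20 = 350.00, centroid at (161.67, 6.67).
hole: A = −π·20² = -1256.64, centroid at (78.00, 33.00).
ΣA = 21429.09 cm²
ΣAX̄ = (13500.00)(75.00) + (8835.73)(75.00) + (350.00)(161.67) + (-1256.64)(78.00) = 1633745.34 cm³
ΣAȲ = (13500.00)(45.00) + (8835.73)(121.83) + (350.00)(6.67) + (-1256.64)(33.00) = 1644829.95 cm³
X̄ = 1633745.34 / 21429.09 = 76.24 cm
Ȳ = 1644829.95 / 21429.09 = 76.76 cm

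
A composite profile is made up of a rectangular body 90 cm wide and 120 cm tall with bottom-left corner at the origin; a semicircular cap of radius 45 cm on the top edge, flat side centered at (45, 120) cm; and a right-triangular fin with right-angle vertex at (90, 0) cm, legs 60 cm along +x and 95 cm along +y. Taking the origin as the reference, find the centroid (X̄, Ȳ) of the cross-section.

X̄ = 56.01 cm, Ȳ = 70.15 cm

Part | A | x̄ᵢ | ȳᵢ | A·x̄ᵢ | A·ȳᵢ
rectangular body | 10800.00 | 45.00 | 60.00 | 486000.00 | 648000.00
semicircular top | 3180.86 | 45.00 | 139.10 | 143138.82 | 442453.51
triangular fin | 2850.00 | 110.00 | 31.67 | 313500.00 | 90250.00
Σ | 16830.86 |  |  | 942638.82 | 1180703.51
X̄ = 942638.82 / 16830.86 = 56.01 cm
Ȳ = 1180703.51 / 16830.86 = 70.15 cm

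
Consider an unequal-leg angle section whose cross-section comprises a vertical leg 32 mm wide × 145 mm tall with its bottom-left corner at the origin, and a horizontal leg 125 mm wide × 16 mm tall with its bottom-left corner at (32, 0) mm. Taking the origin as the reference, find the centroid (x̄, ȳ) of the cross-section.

x̄ = 39.64 mm, ȳ = 53.07 mm

vertical leg: A = 32 × 145 = 4640.00, centroid at (16.00, 72.50).
horizontal leg: A = 125 × 16 = 2000.00, centroid at (94.50, 8.00).
ΣA = 6640.00 mm²
ΣAx̄ = (4640.00)(16.00) + (2000.00)(94.50) = 263240.00 mm³
ΣAȳ = (4640.00)(72.50) + (2000.00)(8.00) = 352400.00 mm³
x̄ = 263240.00 / 6640.00 = 39.64 mm
ȳ = 352400.00 / 6640.00 = 53.07 mm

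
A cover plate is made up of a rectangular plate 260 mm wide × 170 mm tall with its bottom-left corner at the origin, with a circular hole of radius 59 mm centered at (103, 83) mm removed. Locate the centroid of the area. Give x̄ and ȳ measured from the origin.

x̄ = 138.88 mm, ȳ = 85.66 mm

Part | A | x̄ᵢ | ȳᵢ | A·x̄ᵢ | A·ȳᵢ
plate | 44200.00 | 130.00 | 85.00 | 5746000.00 | 3757000.00
hole | -10935.88 | 103.00 | 83.00 | -1126396.05 | -907678.37
Σ | 33264.12 |  |  | 4619603.95 | 2849321.63
x̄ = 4619603.95 / 33264.12 = 138.88 mm
ȳ = 2849321.63 / 33264.12 = 85.66 mm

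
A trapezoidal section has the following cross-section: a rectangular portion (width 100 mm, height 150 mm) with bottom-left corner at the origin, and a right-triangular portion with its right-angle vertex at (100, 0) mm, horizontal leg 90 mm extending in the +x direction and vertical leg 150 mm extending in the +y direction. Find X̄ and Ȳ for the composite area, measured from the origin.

X̄ = 74.83 mm, Ȳ = 67.24 mm

rectangular portion: A = 100 × 150 = 15000.00, centroid at (50.00, 75.00).
triangular portion: A = ½·90·150 = 6750.00, centroid at (130.00, 50.00).
ΣA = 21750.00 mm²
ΣAX̄ = (15000.00)(50.00) + (6750.00)(130.00) = 1627500.00 mm³
ΣAȲ = (15000.00)(75.00) + (6750.00)(50.00) = 1462500.00 mm³
X̄ = 1627500.00 / 21750.00 = 74.83 mm
Ȳ = 1462500.00 / 21750.00 = 67.24 mm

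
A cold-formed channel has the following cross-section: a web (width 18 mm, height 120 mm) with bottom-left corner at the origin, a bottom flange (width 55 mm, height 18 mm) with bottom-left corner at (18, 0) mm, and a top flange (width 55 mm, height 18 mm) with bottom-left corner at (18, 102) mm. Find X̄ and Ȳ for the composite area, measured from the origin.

X̄ = 26.46 mm, Ȳ = 60.00 mm

web: A = 18 × 120 = 2160.00, centroid at (9.00, 60.00).
bottom flange: A = 55 × 18 = 990.00, centroid at (45.50, 9.00).
top flange: A = 55 × 18 = 990.00, centroid at (45.50, 111.00).
ΣA = 4140.00 mm², ΣAX̄ = 109530.00 mm³, ΣAȲ = 248400.00 mm³.
X̄ = 109530.00/4140.00 = 26.46 mm; Ȳ = 248400.00/4140.00 = 60.00 mm.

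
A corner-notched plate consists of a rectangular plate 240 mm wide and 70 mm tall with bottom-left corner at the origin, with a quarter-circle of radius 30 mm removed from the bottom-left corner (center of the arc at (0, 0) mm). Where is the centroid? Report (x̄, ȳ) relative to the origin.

Part | A | x̄ᵢ | ȳᵢ | A·x̄ᵢ | A·ȳᵢ
plate | 16800.00 | 120.00 | 35.00 | 2016000.00 | 588000.00
removed quarter-circle | -706.86 | 12.73 | 12.73 | -9000.00 | -9000.00
Σ | 16093.14 |  |  | 2007000.00 | 579000.00
x̄ = 2007000.00 / 16093.14 = 124.71 mm
ȳ = 579000.00 / 16093.14 = 35.98 mm

x̄ = 124.71 mm, ȳ = 35.98 mm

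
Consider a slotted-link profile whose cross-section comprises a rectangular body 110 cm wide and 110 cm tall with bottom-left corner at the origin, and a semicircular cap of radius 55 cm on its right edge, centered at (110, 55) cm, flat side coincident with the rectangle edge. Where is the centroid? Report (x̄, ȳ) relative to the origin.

Part | A | x̄ᵢ | ȳᵢ | A·x̄ᵢ | A·ȳᵢ
rectangular body | 12100.00 | 55.00 | 55.00 | 665500.00 | 665500.00
semicircular end | 4751.66 | 133.34 | 55.00 | 633599.14 | 261341.24
Σ | 16851.66 |  |  | 1299099.14 | 926841.24
x̄ = 1299099.14 / 16851.66 = 77.09 cm
ȳ = 926841.24 / 16851.66 = 55.00 cm

x̄ = 77.09 cm, ȳ = 55.00 cm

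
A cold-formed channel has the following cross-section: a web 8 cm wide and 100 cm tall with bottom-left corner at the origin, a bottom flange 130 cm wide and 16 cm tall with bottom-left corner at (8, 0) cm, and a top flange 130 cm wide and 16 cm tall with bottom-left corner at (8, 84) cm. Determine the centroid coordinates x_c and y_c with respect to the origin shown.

x_c = 61.87 cm, y_c = 50.00 cm

web: A = 8 × 100 = 800.00, centroid at (4.00, 50.00).
bottom flange: A = 130 × 16 = 2080.00, centroid at (73.00, 8.00).
top flange: A = 130 × 16 = 2080.00, centroid at (73.00, 92.00).
ΣA = 4960.00 cm², ΣAx_c = 306880.00 cm³, ΣAy_c = 248000.00 cm³.
x_c = 306880.00/4960.00 = 61.87 cm; y_c = 248000.00/4960.00 = 50.00 cm.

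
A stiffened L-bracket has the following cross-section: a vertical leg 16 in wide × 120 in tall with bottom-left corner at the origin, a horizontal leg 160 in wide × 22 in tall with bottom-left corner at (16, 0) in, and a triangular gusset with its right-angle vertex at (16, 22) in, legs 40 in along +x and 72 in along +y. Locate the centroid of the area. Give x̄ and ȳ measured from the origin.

vertical leg: A = 16 × 120 = 1920.00, centroid at (8.00, 60.00).
horizontal leg: A = 160 × 22 = 3520.00, centroid at (96.00, 11.00).
gusset: A = ½·40·72 = 1440.00, centroid at (29.33, 46.00).
ΣA = 6880.00 in²
ΣAx̄ = (1920.00)(8.00) + (3520.00)(96.00) + (1440.00)(29.33) = 395520.00 in³
ΣAȳ = (1920.00)(60.00) + (3520.00)(11.00) + (1440.00)(46.00) = 220160.00 in³
x̄ = 395520.00 / 6880.00 = 57.49 in
ȳ = 220160.00 / 6880.00 = 32.00 in

x̄ = 57.49 in, ȳ = 32.00 in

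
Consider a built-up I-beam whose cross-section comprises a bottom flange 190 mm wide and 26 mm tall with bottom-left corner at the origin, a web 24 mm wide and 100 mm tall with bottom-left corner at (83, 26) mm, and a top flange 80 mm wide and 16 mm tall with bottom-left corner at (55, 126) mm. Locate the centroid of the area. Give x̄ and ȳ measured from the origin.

x̄ = 95.00 mm, ȳ = 48.51 mm

Part | A | x̄ᵢ | ȳᵢ | A·x̄ᵢ | A·ȳᵢ
bottom flange | 4940.00 | 95.00 | 13.00 | 469300.00 | 64220.00
web | 2400.00 | 95.00 | 76.00 | 228000.00 | 182400.00
top flange | 1280.00 | 95.00 | 134.00 | 121600.00 | 171520.00
Σ | 8620.00 |  |  | 818900.00 | 418140.00
x̄ = 818900.00 / 8620.00 = 95.00 mm
ȳ = 418140.00 / 8620.00 = 48.51 mm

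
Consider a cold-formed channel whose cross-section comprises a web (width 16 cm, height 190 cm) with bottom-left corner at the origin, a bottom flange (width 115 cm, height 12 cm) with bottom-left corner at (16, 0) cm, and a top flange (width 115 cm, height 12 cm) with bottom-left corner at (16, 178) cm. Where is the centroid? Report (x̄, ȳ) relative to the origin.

web: A = 16 × 190 = 3040.00, centroid at (8.00, 95.00).
bottom flange: A = 115 × 12 = 1380.00, centroid at (73.50, 6.00).
top flange: A = 115 × 12 = 1380.00, centroid at (73.50, 184.00).
ΣA = 5800.00 cm², ΣAx̄ = 227180.00 cm³, ΣAȳ = 551000.00 cm³.
x̄ = 227180.00/5800.00 = 39.17 cm; ȳ = 551000.00/5800.00 = 95.00 cm.

x̄ = 39.17 cm, ȳ = 95.00 cm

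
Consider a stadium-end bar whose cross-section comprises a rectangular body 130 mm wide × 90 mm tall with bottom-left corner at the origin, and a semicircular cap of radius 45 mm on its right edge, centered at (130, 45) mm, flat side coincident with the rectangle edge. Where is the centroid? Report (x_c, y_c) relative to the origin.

Part | A | x̄ᵢ | ȳᵢ | A·x̄ᵢ | A·ȳᵢ
rectangular body | 11700.00 | 65.00 | 45.00 | 760500.00 | 526500.00
semicircular end | 3180.86 | 149.10 | 45.00 | 474262.13 | 143138.82
Σ | 14880.86 |  |  | 1234762.13 | 669638.82
x_c = 1234762.13 / 14880.86 = 82.98 mm
y_c = 669638.82 / 14880.86 = 45.00 mm

x_c = 82.98 mm, y_c = 45.00 mm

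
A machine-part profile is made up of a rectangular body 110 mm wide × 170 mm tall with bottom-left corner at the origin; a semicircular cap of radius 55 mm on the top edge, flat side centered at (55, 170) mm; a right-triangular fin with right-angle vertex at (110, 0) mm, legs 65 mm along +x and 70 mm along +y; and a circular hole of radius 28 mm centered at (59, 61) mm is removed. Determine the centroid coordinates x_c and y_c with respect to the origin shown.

Part | A | x̄ᵢ | ȳᵢ | A·x̄ᵢ | A·ȳᵢ
rectangular body | 18700.00 | 55.00 | 85.00 | 1028500.00 | 1589500.00
semicircular top | 4751.66 | 55.00 | 193.34 | 261341.24 | 918698.68
triangular fin | 2275.00 | 131.67 | 23.33 | 299541.67 | 53083.33
hole | -2463.01 | 59.00 | 61.00 | -145317.51 | -150243.53
Σ | 23263.65 |  |  | 1444065.40 | 2411038.48
x_c = 1444065.40 / 23263.65 = 62.07 mm
y_c = 2411038.48 / 23263.65 = 103.64 mm

x_c = 62.07 mm, y_c = 103.64 mm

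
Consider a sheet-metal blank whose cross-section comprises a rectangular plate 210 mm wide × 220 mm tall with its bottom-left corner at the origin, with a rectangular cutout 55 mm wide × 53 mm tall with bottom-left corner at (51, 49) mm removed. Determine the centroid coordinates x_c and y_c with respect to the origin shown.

x_c = 106.78 mm, y_c = 112.32 mm

plate: A = 210 × 220 = 46200.00, centroid at (105.00, 110.00).
hole: A = −(55 × 53) = -2915.00, centroid at (78.50, 75.50).
ΣA = 43285.00 mm², ΣAx_c = 4622172.50 mm³, ΣAy_c = 4861917.50 mm³.
x_c = 4622172.50/43285.00 = 106.78 mm; y_c = 4861917.50/43285.00 = 112.32 mm.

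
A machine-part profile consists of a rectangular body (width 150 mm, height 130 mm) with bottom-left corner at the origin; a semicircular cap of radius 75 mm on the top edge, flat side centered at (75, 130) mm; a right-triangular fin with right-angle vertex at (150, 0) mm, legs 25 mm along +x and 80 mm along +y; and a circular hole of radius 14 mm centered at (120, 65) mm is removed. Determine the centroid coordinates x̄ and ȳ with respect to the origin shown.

x̄ = 76.94 mm, ȳ = 93.46 mm

rectangular body: A = 150 × 130 = 19500.00, centroid at (75.00, 65.00).
semicircular top: A = ½π·75² = 8835.73, centroid at (75.00, 161.83).
triangular fin: A = ½·25·80 = 1000.00, centroid at (158.33, 26.67).
hole: A = −π·14² = -615.75, centroid at (120.00, 65.00).
ΣA = 28719.98 mm², ΣAx̄ = 2209622.77 mm³, ΣAȳ = 2684037.59 mm³.
x̄ = 2209622.77/28719.98 = 76.94 mm; ȳ = 2684037.59/28719.98 = 93.46 mm.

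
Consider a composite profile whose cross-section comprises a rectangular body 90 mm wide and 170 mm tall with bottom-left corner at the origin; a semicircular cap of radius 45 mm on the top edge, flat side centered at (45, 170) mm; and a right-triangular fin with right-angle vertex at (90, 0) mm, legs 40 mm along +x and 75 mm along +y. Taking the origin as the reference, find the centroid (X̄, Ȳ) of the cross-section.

X̄ = 49.38 mm, Ȳ = 97.07 mm

Part | A | x̄ᵢ | ȳᵢ | A·x̄ᵢ | A·ȳᵢ
rectangular body | 15300.00 | 45.00 | 85.00 | 688500.00 | 1300500.00
semicircular top | 3180.86 | 45.00 | 189.10 | 143138.82 | 601496.64
triangular fin | 1500.00 | 103.33 | 25.00 | 155000.00 | 37500.00
Σ | 19980.86 |  |  | 986638.82 | 1939496.64
X̄ = 986638.82 / 19980.86 = 49.38 mm
Ȳ = 1939496.64 / 19980.86 = 97.07 mm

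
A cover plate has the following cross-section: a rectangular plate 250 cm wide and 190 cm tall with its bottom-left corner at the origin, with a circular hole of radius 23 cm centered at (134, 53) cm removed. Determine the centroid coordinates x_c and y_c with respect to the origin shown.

x_c = 124.67 cm, y_c = 96.52 cm

plate: A = 250 × 190 = 47500.00, centroid at (125.00, 95.00).
hole: A = −π·23² = -1661.90, centroid at (134.00, 53.00).
ΣA = 45838.10 cm², ΣAx_c = 5714805.06 cm³, ΣAy_c = 4424419.17 cm³.
x_c = 5714805.06/45838.10 = 124.67 cm; y_c = 4424419.17/45838.10 = 96.52 cm.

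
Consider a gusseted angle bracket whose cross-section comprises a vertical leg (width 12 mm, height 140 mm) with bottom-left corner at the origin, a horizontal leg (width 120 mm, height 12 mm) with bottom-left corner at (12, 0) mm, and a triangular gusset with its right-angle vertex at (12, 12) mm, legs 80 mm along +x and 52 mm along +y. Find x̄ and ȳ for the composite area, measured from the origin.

vertical leg: A = 12 × 140 = 1680.00, centroid at (6.00, 70.00).
horizontal leg: A = 120 × 12 = 1440.00, centroid at (72.00, 6.00).
gusset: A = ½·80·52 = 2080.00, centroid at (38.67, 29.33).
ΣA = 5200.00 mm², ΣAx̄ = 194186.67 mm³, ΣAȳ = 187253.33 mm³.
x̄ = 194186.67/5200.00 = 37.34 mm; ȳ = 187253.33/5200.00 = 36.01 mm.

x̄ = 37.34 mm, ȳ = 36.01 mm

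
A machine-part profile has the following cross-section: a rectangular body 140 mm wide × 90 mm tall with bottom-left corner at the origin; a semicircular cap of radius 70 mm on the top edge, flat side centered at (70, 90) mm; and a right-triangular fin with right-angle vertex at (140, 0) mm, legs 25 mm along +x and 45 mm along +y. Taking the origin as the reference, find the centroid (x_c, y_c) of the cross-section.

rectangular body: A = 140 × 90 = 12600.00, centroid at (70.00, 45.00).
semicircular top: A = ½π·70² = 7696.90, centroid at (70.00, 119.71).
triangular fin: A = ½·25·45 = 562.50, centroid at (148.33, 15.00).
ΣA = 20859.40 mm², ΣAx_c = 1504220.64 mm³, ΣAy_c = 1496825.35 mm³.
x_c = 1504220.64/20859.40 = 72.11 mm; y_c = 1496825.35/20859.40 = 71.76 mm.

x_c = 72.11 mm, y_c = 71.76 mm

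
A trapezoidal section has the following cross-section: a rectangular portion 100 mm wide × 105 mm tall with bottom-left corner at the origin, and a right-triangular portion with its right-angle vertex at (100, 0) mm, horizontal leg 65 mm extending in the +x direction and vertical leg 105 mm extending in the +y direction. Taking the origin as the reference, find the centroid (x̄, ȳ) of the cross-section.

x̄ = 67.58 mm, ȳ = 48.21 mm

rectangular portion: A = 100 × 105 = 10500.00, centroid at (50.00, 52.50).
triangular portion: A = ½·65·105 = 3412.50, centroid at (121.67, 35.00).
ΣA = 13912.50 mm²
ΣAx̄ = (10500.00)(50.00) + (3412.50)(121.67) = 940187.50 mm³
ΣAȳ = (10500.00)(52.50) + (3412.50)(35.00) = 670687.50 mm³
x̄ = 940187.50 / 13912.50 = 67.58 mm
ȳ = 670687.50 / 13912.50 = 48.21 mm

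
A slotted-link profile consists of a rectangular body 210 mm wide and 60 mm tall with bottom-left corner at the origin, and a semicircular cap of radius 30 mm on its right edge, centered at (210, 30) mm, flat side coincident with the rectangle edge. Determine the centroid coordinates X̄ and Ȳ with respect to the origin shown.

rectangular body: A = 210 × 60 = 12600.00, centroid at (105.00, 30.00).
semicircular end: A = ½π·30² = 1413.72, centroid at (222.73, 30.00).
ΣA = 14013.72 mm², ΣAX̄ = 1637880.51 mm³, ΣAȲ = 420411.50 mm³.
X̄ = 1637880.51/14013.72 = 116.88 mm; Ȳ = 420411.50/14013.72 = 30.00 mm.

X̄ = 116.88 mm, Ȳ = 30.00 mm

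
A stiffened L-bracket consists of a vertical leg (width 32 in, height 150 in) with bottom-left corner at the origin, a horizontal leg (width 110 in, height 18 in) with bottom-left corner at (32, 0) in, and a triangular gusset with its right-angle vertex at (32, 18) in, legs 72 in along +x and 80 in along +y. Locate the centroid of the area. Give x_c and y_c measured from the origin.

vertical leg: A = 32 × 150 = 4800.00, centroid at (16.00, 75.00).
horizontal leg: A = 110 × 18 = 1980.00, centroid at (87.00, 9.00).
gusset: A = ½·72·80 = 2880.00, centroid at (56.00, 44.67).
ΣA = 9660.00 in²
ΣAx_c = (4800.00)(16.00) + (1980.00)(87.00) + (2880.00)(56.00) = 410340.00 in³
ΣAy_c = (4800.00)(75.00) + (1980.00)(9.00) + (2880.00)(44.67) = 506460.00 in³
x_c = 410340.00 / 9660.00 = 42.48 in
y_c = 506460.00 / 9660.00 = 52.43 in

x_c = 42.48 in, y_c = 52.43 in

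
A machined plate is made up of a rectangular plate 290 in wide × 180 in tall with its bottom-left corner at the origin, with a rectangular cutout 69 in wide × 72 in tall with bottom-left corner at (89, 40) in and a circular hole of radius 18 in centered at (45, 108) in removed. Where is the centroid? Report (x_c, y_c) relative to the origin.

x_c = 149.51 in, y_c = 91.11 in

plate: A = 290 × 180 = 52200.00, centroid at (145.00, 90.00).
hole 1: A = −(69 × 72) = -4968.00, centroid at (123.50, 76.00).
hole 2: A = −π·18² = -1017.88, centroid at (45.00, 108.00).
ΣA = 46214.12 in², ΣAx_c = 6909647.58 in³, ΣAy_c = 4210501.39 in³.
x_c = 6909647.58/46214.12 = 149.51 in; y_c = 4210501.39/46214.12 = 91.11 in.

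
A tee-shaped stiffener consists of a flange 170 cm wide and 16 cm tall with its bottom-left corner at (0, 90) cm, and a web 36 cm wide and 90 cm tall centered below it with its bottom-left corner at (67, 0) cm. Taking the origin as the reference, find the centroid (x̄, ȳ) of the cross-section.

x̄ = 85.00 cm, ȳ = 69.19 cm

web: A = 36 × 90 = 3240.00, centroid at (85.00, 45.00).
flange: A = 170 × 16 = 2720.00, centroid at (85.00, 98.00).
ΣA = 5960.00 cm², ΣAx̄ = 506600.00 cm³, ΣAȳ = 412360.00 cm³.
x̄ = 506600.00/5960.00 = 85.00 cm; ȳ = 412360.00/5960.00 = 69.19 cm.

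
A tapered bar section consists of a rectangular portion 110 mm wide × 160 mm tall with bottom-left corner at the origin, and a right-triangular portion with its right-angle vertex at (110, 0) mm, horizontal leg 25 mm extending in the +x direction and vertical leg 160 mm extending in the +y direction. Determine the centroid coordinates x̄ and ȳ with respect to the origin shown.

x̄ = 61.46 mm, ȳ = 77.28 mm

rectangular portion: A = 110 × 160 = 17600.00, centroid at (55.00, 80.00).
triangular portion: A = ½·25·160 = 2000.00, centroid at (118.33, 53.33).
ΣA = 19600.00 mm², ΣAx̄ = 1204666.67 mm³, ΣAȳ = 1514666.67 mm³.
x̄ = 1204666.67/19600.00 = 61.46 mm; ȳ = 1514666.67/19600.00 = 77.28 mm.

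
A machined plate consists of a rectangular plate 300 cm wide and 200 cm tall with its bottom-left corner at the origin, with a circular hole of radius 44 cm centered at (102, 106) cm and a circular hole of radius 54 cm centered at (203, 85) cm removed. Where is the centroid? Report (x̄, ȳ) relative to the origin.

plate: A = 300 × 200 = 60000.00, centroid at (150.00, 100.00).
hole 1: A = −π·44² = -6082.12, centroid at (102.00, 106.00).
hole 2: A = −π·54² = -9160.88, centroid at (203.00, 85.00).
ΣA = 44756.99 cm²
ΣAx̄ = (60000.00)(150.00) + (-6082.12)(102.00) + (-9160.88)(203.00) = 6519963.93 cm³
ΣAȳ = (60000.00)(100.00) + (-6082.12)(106.00) + (-9160.88)(85.00) = 4576619.77 cm³
x̄ = 6519963.93 / 44756.99 = 145.67 cm
ȳ = 4576619.77 / 44756.99 = 102.25 cm

x̄ = 145.67 cm, ȳ = 102.25 cm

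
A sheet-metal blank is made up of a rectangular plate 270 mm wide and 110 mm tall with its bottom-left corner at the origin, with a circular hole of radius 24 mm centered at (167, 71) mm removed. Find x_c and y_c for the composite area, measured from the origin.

x_c = 132.92 mm, y_c = 53.96 mm

Part | A | x̄ᵢ | ȳᵢ | A·x̄ᵢ | A·ȳᵢ
plate | 29700.00 | 135.00 | 55.00 | 4009500.00 | 1633500.00
hole | -1809.56 | 167.00 | 71.00 | -302196.08 | -128478.57
Σ | 27890.44 |  |  | 3707303.92 | 1505021.43
x_c = 3707303.92 / 27890.44 = 132.92 mm
y_c = 1505021.43 / 27890.44 = 53.96 mm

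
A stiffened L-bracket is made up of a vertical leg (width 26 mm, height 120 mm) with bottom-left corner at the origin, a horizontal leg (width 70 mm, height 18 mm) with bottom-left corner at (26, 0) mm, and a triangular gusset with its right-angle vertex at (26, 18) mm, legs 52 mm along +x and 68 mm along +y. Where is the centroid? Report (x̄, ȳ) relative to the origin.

x̄ = 31.56 mm, ȳ = 43.99 mm

Part | A | x̄ᵢ | ȳᵢ | A·x̄ᵢ | A·ȳᵢ
vertical leg | 3120.00 | 13.00 | 60.00 | 40560.00 | 187200.00
horizontal leg | 1260.00 | 61.00 | 9.00 | 76860.00 | 11340.00
gusset | 1768.00 | 43.33 | 40.67 | 76613.33 | 71898.67
Σ | 6148.00 |  |  | 194033.33 | 270438.67
x̄ = 194033.33 / 6148.00 = 31.56 mm
ȳ = 270438.67 / 6148.00 = 43.99 mm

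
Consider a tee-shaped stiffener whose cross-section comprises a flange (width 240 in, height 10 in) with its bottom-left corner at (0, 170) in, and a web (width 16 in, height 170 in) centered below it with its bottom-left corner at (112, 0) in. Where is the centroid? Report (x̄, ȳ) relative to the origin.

web: A = 16 × 170 = 2720.00, centroid at (120.00, 85.00).
flange: A = 240 × 10 = 2400.00, centroid at (120.00, 175.00).
ΣA = 5120.00 in²
ΣAx̄ = (2720.00)(120.00) + (2400.00)(120.00) = 614400.00 in³
ΣAȳ = (2720.00)(85.00) + (2400.00)(175.00) = 651200.00 in³
x̄ = 614400.00 / 5120.00 = 120.00 in
ȳ = 651200.00 / 5120.00 = 127.19 in

x̄ = 120.00 in, ȳ = 127.19 in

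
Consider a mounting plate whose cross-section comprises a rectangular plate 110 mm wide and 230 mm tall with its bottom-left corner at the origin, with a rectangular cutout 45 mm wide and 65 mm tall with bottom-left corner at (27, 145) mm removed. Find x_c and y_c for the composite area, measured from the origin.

x_c = 55.72 mm, y_c = 106.83 mm

Part | A | x̄ᵢ | ȳᵢ | A·x̄ᵢ | A·ȳᵢ
plate | 25300.00 | 55.00 | 115.00 | 1391500.00 | 2909500.00
hole | -2925.00 | 49.50 | 177.50 | -144787.50 | -519187.50
Σ | 22375.00 |  |  | 1246712.50 | 2390312.50
x_c = 1246712.50 / 22375.00 = 55.72 mm
y_c = 2390312.50 / 22375.00 = 106.83 mm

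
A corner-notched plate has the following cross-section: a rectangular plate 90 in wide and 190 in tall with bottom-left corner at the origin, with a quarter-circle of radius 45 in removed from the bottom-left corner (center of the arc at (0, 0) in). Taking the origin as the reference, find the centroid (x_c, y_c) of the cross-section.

x_c = 47.66 in, y_c = 102.78 in

plate: A = 90 × 190 = 17100.00, centroid at (45.00, 95.00).
removed quarter-circle: A = −¼π·45² = -1590.43, centroid at (19.10, 19.10).
ΣA = 15509.57 in², ΣAx_c = 739125.00 in³, ΣAy_c = 1594125.00 in³.
x_c = 739125.00/15509.57 = 47.66 in; y_c = 1594125.00/15509.57 = 102.78 in.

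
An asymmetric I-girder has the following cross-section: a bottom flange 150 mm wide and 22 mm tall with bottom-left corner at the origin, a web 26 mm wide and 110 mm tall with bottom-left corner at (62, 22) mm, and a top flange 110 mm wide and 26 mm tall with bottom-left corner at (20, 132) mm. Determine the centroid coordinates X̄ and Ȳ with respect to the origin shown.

Part | A | x̄ᵢ | ȳᵢ | A·x̄ᵢ | A·ȳᵢ
bottom flange | 3300.00 | 75.00 | 11.00 | 247500.00 | 36300.00
web | 2860.00 | 75.00 | 77.00 | 214500.00 | 220220.00
top flange | 2860.00 | 75.00 | 145.00 | 214500.00 | 414700.00
Σ | 9020.00 |  |  | 676500.00 | 671220.00
X̄ = 676500.00 / 9020.00 = 75.00 mm
Ȳ = 671220.00 / 9020.00 = 74.41 mm

X̄ = 75.00 mm, Ȳ = 74.41 mm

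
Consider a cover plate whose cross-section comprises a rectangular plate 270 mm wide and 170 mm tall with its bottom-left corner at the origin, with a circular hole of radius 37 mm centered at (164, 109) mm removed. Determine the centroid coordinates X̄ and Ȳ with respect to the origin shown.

X̄ = 132.00 mm, Ȳ = 82.52 mm

Part | A | x̄ᵢ | ȳᵢ | A·x̄ᵢ | A·ȳᵢ
plate | 45900.00 | 135.00 | 85.00 | 6196500.00 | 3901500.00
hole | -4300.84 | 164.00 | 109.00 | -705337.82 | -468791.60
Σ | 41599.16 |  |  | 5491162.18 | 3432708.40
X̄ = 5491162.18 / 41599.16 = 132.00 mm
Ȳ = 3432708.40 / 41599.16 = 82.52 mm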